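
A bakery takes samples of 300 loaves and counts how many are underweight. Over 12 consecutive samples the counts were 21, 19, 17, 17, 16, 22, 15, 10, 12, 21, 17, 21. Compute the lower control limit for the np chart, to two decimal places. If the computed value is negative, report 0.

5.21

p̄ = Σdᵢ / (k·n) = 208 / (12 × 300) = 0.05778
LCL = np̄ − 3·√(np̄(1−p̄)) = 17.3333 − 3 × 4.0413 = 5.2095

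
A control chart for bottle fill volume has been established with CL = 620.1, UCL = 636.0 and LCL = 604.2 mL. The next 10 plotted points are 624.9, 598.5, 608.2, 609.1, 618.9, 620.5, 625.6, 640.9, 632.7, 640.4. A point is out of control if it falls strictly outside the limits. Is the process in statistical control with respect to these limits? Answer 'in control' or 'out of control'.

out of control

Compare each point to [604.2, 636.0]: sample 2 = 598.5 < LCL; sample 8 = 640.9 > UCL; sample 10 = 640.4 > UCL.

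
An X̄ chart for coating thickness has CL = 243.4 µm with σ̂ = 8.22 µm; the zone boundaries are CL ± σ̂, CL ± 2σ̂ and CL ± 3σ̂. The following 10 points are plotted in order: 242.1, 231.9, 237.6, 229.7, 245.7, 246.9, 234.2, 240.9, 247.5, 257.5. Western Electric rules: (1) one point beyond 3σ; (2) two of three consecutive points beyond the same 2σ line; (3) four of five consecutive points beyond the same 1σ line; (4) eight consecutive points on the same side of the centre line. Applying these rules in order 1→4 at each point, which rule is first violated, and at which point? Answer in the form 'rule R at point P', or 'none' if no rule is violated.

Zone of each point (C = within 1σ̂, B = 1σ̂–2σ̂, A = 2σ̂–3σ̂, * = beyond 3σ̂; sign = side of CL): 1:-C, 2:-B, 3:-C, 4:-B, 5:+C, 6:+C, 7:-B, 8:-C, 9:+C, 10:+B
No rule fires across all 10 points.

none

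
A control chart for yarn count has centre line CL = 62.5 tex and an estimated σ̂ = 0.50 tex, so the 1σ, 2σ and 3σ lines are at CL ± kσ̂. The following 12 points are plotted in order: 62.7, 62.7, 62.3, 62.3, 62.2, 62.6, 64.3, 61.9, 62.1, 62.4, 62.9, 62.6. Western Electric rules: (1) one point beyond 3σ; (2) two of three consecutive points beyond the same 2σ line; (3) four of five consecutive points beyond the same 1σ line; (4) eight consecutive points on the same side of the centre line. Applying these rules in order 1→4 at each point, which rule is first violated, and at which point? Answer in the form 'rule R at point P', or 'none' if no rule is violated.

rule 1 at point 7

Zone of each point (C = within 1σ̂, B = 1σ̂–2σ̂, A = 2σ̂–3σ̂, * = beyond 3σ̂; sign = side of CL): 1:+C, 2:+C, 3:-C, 4:-C, 5:-C, 6:+C, 7:+*, 8:-B, 9:-C, 10:-C, 11:+C, 12:+C
Rule 1 (one point beyond the 3σ limits) is satisfied at point 7.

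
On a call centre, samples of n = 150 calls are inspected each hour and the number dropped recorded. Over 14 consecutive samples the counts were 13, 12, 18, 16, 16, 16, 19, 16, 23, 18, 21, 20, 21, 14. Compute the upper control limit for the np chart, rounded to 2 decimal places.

p̄ = Σdᵢ / (k·n) = 243 / (14 × 150) = 0.11571
UCL = np̄ + 3·√(np̄(1−p̄)) = 17.3571 + 3 × √(17.3571×0.88429) = 17.3571 + 3 × 3.9177 = 29.1104

29.11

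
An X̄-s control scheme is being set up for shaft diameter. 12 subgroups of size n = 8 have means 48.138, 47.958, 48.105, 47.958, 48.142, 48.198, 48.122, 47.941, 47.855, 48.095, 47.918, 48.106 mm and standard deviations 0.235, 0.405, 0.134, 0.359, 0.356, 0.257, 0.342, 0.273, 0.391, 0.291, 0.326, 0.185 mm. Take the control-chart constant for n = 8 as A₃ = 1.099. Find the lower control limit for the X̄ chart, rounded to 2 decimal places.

47.72

X̄̄ = (48.138 + 47.958 + 48.105 + 47.958 + 48.142 + 48.198 + 48.122 + 47.941 + 47.855 + 48.095 + 47.918 + 48.106) / 12 = 48.0447
s̄ = (0.235 + 0.405 + 0.134 + 0.359 + 0.356 + 0.257 + 0.342 + 0.273 + 0.391 + 0.291 + 0.326 + 0.185) / 12 = 0.2962
LCL = X̄̄ − A₃·s̄ = 48.0447 − 1.099 × 0.2962 = 47.7192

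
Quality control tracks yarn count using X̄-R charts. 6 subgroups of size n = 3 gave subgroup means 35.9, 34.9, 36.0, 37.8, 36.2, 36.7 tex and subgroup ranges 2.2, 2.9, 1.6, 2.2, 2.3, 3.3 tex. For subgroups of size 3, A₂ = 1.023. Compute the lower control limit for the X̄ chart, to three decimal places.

33.778

X̄̄ = (35.9 + 34.9 + 36.0 + 37.8 + 36.2 + 36.7) / 6 = 217.5000 / 6 = 36.2500
R̄ = (2.2 + 2.9 + 1.6 + 2.2 + 2.3 + 3.3) / 6 = 14.5000 / 6 = 2.4167
LCL = X̄̄ − A₂·R̄ = 36.2500 − 1.023 × 2.4167 = 33.7777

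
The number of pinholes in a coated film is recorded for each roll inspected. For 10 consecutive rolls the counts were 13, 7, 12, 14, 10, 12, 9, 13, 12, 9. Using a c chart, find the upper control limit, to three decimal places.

c̄ = (13 + 7 + 12 + 14 + 10 + 12 + 9 + 13 + 12 + 9) / 10 = 111 / 10 = 11.1000
UCL = c̄ + 3√c̄ = 11.1000 + 3 × √11.1000 = 11.1000 + 3 × 3.3317 = 21.0950

21.095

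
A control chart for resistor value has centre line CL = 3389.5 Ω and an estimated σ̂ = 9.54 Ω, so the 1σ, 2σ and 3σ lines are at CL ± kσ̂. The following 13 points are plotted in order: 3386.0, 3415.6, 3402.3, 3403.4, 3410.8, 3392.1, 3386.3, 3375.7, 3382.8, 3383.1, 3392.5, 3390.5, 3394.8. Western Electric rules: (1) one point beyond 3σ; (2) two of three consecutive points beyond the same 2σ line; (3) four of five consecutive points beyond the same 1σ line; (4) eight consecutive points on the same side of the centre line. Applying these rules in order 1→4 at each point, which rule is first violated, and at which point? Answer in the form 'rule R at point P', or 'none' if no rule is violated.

rule 3 at point 5

Zone of each point (C = within 1σ̂, B = 1σ̂–2σ̂, A = 2σ̂–3σ̂, * = beyond 3σ̂; sign = side of CL): 1:-C, 2:+A, 3:+B, 4:+B, 5:+A, 6:+C, 7:-C, 8:-B, 9:-C, 10:-C, 11:+C, 12:+C, 13:+C
Rule 3 (four of five consecutive points beyond the same 1σ limit) is satisfied at point 5.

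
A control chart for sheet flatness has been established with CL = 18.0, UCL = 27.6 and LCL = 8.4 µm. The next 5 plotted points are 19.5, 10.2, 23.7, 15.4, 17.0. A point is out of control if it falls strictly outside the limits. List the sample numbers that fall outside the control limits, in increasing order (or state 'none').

none

All 5 points lie within [8.4, 27.6].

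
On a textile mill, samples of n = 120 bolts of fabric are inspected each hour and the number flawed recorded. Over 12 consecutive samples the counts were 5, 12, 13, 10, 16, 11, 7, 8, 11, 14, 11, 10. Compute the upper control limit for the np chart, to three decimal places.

20.019

p̄ = Σdᵢ / (k·n) = 128 / (12 × 120) = 0.08889
UCL = np̄ + 3·√(np̄(1−p̄)) = 10.6667 + 3 × √(10.6667×0.91111) = 10.6667 + 3 × 3.1175 = 20.0190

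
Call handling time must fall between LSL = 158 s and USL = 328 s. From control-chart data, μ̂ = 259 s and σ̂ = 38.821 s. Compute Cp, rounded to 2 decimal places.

0.73

Cp = (USL − LSL) / (6σ̂) = (328 − 158) / (6 × 38.821) = 170.0000 / 232.9260 = 0.7298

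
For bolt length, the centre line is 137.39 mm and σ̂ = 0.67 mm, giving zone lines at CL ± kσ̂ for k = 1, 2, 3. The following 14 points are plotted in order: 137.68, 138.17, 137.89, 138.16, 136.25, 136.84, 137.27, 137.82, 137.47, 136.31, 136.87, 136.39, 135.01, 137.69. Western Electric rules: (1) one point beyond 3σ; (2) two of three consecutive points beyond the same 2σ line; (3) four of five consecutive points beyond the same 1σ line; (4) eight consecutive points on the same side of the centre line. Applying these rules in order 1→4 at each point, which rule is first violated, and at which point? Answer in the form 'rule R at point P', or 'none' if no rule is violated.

rule 1 at point 13

Zone of each point (C = within 1σ̂, B = 1σ̂–2σ̂, A = 2σ̂–3σ̂, * = beyond 3σ̂; sign = side of CL): 1:+C, 2:+B, 3:+C, 4:+B, 5:-B, 6:-C, 7:-C, 8:+C, 9:+C, 10:-B, 11:-C, 12:-B, 13:-*, 14:+C
Rule 1 (one point beyond the 3σ limits) is satisfied at point 13.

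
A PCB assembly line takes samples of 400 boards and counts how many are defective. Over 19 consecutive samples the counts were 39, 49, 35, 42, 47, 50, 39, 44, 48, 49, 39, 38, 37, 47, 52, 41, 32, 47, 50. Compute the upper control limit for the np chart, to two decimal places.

p̄ = Σdᵢ / (k·n) = 825 / (19 × 400) = 0.10855
UCL = np̄ + 3·√(np̄(1−p̄)) = 43.4211 + 3 × √(43.4211×0.89145) = 43.4211 + 3 × 6.2215 = 62.0857

62.09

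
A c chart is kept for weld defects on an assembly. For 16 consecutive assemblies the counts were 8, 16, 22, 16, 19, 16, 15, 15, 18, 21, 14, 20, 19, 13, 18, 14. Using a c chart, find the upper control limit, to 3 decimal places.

c̄ = (8 + 16 + 22 + 16 + 19 + 16 + 15 + 15 + 18 + 21 + 14 + 20 + 19 + 13 + 18 + 14) / 16 = 264 / 16 = 16.5000
UCL = c̄ + 3√c̄ = 16.5000 + 3 × √16.5000 = 16.5000 + 3 × 4.0620 = 28.6861

28.686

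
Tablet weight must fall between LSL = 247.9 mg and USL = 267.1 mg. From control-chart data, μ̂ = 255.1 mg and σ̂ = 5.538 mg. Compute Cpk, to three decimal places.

0.433

Cpu = (USL − μ̂) / (3σ̂) = (267.1 − 255.1) / (3 × 5.538) = 0.7223; Cpl = (μ̂ − LSL) / (3σ̂) = (255.1 − 247.9) / (3 × 5.538) = 0.4334; Cpk = min(Cpu, Cpl) = 0.4334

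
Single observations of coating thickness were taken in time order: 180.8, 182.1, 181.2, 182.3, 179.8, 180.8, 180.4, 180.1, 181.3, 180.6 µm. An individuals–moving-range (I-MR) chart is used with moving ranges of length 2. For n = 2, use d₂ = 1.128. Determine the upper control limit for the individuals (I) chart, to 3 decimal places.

X̄ = (180.8 + 182.1 + 181.2 + 182.3 + 179.8 + 180.8 + 180.4 + 180.1 + 181.3 + 180.6) / 10 = 180.9400
Moving ranges: 1.3, 0.9, 1.1, 2.5, 1.0, 0.4, 0.3, 1.2, 0.7; M̄R̄ = 9.4000 / 9 = 1.0444
UCL = X̄ + 3·M̄R̄/d₂ = 180.9400 + 3 × 1.0444 / 1.128 = 183.7178

183.718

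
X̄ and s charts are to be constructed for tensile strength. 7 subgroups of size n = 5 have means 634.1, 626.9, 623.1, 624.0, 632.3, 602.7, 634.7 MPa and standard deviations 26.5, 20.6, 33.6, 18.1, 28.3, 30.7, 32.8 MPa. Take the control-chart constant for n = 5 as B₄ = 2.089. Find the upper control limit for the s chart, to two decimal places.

s̄ = (26.5 + 20.6 + 33.6 + 18.1 + 28.3 + 30.7 + 32.8) / 7 = 27.2286
UCL_s = B₄·s̄ = 2.089 × 27.2286 = 56.8805

56.88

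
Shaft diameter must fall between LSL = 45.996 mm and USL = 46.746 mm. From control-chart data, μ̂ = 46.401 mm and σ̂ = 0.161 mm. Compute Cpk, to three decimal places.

0.714

Cpu = (USL − μ̂) / (3σ̂) = (46.746 − 46.401) / (3 × 0.161) = 0.7143; Cpl = (μ̂ − LSL) / (3σ̂) = (46.401 − 45.996) / (3 × 0.161) = 0.8385; Cpk = min(Cpu, Cpl) = 0.7143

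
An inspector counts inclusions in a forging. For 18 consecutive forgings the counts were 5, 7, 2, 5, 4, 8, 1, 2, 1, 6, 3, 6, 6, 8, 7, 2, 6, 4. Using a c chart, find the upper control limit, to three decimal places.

c̄ = (5 + 7 + 2 + 5 + 4 + 8 + 1 + 2 + 1 + 6 + 3 + 6 + 6 + 8 + 7 + 2 + 6 + 4) / 18 = 83 / 18 = 4.6111
UCL = c̄ + 3√c̄ = 4.6111 + 3 × √4.6111 = 4.6111 + 3 × 2.1473 = 11.0532

11.053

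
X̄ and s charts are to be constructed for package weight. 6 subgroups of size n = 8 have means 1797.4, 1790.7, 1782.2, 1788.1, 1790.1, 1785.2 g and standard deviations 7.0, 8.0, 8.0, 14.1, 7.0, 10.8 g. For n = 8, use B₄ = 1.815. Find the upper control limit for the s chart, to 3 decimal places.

s̄ = (7.0 + 8.0 + 8.0 + 14.1 + 7.0 + 10.8) / 6 = 9.1500
UCL_s = B₄·s̄ = 1.815 × 9.1500 = 16.6073

16.607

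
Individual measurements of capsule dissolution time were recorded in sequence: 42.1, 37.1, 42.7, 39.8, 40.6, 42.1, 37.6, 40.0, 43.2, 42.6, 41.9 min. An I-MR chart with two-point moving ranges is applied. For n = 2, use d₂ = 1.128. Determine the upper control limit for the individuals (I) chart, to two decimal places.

48.12

X̄ = (42.1 + 37.1 + 42.7 + 39.8 + 40.6 + 42.1 + 37.6 + 40.0 + 43.2 + 42.6 + 41.9) / 11 = 40.8818
Moving ranges: 5.0, 5.6, 2.9, 0.8, 1.5, 4.5, 2.4, 3.2, 0.6, 0.7; M̄R̄ = 27.2000 / 10 = 2.7200
UCL = X̄ + 3·M̄R̄/d₂ = 40.8818 + 3 × 2.7200 / 1.128 = 48.1159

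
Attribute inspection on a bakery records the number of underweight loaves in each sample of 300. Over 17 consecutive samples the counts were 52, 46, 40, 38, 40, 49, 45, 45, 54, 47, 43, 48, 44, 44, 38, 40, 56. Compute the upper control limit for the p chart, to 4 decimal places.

0.2128

p̄ = Σdᵢ / (k·n) = 769 / (17 × 300) = 0.15078
UCL = p̄ + 3·√(p̄(1−p̄)/n) = 0.15078 + 3 × √(0.15078×0.84922/300) = 0.15078 + 3 × 0.02066 = 0.21276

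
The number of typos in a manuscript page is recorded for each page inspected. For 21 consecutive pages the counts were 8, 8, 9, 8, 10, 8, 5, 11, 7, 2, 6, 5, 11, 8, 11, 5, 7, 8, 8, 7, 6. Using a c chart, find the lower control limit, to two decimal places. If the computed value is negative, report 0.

0.00

c̄ = (8 + 8 + 9 + 8 + 10 + 8 + 5 + 11 + 7 + 2 + 6 + 5 + 11 + 8 + 11 + 5 + 7 + 8 + 8 + 7 + 6) / 21 = 158 / 21 = 7.5238
LCL = c̄ − 3√c̄ = 7.5238 − 3 × 2.7430 = -0.7051 → 0 (cannot be negative)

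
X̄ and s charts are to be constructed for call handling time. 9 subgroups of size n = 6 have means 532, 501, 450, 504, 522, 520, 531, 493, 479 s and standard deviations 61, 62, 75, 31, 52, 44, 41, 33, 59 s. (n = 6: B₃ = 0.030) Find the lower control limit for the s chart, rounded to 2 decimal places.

1.53

s̄ = (61 + 62 + 75 + 31 + 52 + 44 + 41 + 33 + 59) / 9 = 50.8889
LCL_s = B₃·s̄ = 0.030 × 50.8889 = 1.5267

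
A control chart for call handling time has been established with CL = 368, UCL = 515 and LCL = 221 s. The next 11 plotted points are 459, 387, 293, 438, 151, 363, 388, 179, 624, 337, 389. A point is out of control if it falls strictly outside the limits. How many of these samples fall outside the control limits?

3

Compare each point to [221, 515]: sample 5 = 151 < LCL; sample 8 = 179 < LCL; sample 9 = 624 > UCL.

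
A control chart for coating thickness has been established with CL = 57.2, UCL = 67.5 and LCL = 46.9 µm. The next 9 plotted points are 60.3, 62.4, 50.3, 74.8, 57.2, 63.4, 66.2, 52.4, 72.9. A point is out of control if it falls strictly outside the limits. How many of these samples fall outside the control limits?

2

Compare each point to [46.9, 67.5]: sample 4 = 74.8 > UCL; sample 9 = 72.9 > UCL.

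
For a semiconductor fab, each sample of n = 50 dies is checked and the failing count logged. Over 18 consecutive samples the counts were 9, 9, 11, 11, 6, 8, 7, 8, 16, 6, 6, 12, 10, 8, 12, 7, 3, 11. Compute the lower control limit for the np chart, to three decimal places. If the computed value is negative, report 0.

p̄ = Σdᵢ / (k·n) = 160 / (18 × 50) = 0.17778
LCL = np̄ − 3·√(np̄(1−p̄)) = 8.8889 − 3 × 2.7035 = 0.7785

0.779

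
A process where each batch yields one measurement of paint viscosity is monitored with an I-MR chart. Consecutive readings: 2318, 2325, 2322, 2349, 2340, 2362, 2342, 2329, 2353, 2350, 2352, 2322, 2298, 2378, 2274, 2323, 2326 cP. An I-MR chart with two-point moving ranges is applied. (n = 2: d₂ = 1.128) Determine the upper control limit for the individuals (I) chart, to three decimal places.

2402.931

X̄ = (2318 + 2325 + 2322 + 2349 + 2340 + 2362 + 2342 + 2329 + 2353 + 2350 + 2352 + 2322 + 2298 + 2378 + 2274 + 2323 + 2326) / 17 = 2333.1176
Moving ranges: 7, 3, 27, 9, 22, 20, 13, 24, 3, 2, 30, 24, 80, 104, 49, 3; M̄R̄ = 420.0000 / 16 = 26.2500
UCL = X̄ + 3·M̄R̄/d₂ = 2333.1176 + 3 × 26.2500 / 1.128 = 2402.9315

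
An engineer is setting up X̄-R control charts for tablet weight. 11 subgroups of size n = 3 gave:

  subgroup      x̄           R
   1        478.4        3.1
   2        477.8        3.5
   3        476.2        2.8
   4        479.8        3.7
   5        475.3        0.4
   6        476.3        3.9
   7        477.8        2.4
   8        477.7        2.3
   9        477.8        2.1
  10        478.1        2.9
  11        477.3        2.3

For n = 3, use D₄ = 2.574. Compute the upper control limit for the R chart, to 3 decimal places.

6.880

R̄ = (3.1 + 3.5 + 2.8 + 3.7 + 0.4 + 3.9 + 2.4 + 2.3 + 2.1 + 2.9 + 2.3) / 11 = 29.4000 / 11 = 2.6727
UCL_R = D₄·R̄ = 2.574 × 2.6727 = 6.8796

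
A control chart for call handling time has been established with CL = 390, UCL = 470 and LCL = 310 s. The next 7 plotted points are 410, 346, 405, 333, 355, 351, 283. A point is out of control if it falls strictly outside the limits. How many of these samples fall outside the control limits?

Compare each point to [310, 470]: sample 7 = 283 < LCL.

1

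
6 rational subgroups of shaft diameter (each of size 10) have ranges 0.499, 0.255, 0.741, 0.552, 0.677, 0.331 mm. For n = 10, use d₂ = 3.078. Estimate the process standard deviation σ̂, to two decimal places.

0.17

R̄ = (0.499 + 0.255 + 0.741 + 0.552 + 0.677 + 0.331) / 6 = 0.5092
σ̂ = R̄ / d₂ = 0.5092 / 3.078 = 0.1654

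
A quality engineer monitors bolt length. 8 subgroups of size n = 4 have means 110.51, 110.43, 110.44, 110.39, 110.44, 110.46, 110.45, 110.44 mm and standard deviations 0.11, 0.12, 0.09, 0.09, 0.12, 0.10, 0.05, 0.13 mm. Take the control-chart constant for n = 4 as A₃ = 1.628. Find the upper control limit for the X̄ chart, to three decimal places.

110.610

X̄̄ = (110.51 + 110.43 + 110.44 + 110.39 + 110.44 + 110.46 + 110.45 + 110.44) / 8 = 110.4450
s̄ = (0.11 + 0.12 + 0.09 + 0.09 + 0.12 + 0.10 + 0.05 + 0.13) / 8 = 0.1013
UCL = X̄̄ + A₃·s̄ = 110.4450 + 1.628 × 0.1013 = 110.6098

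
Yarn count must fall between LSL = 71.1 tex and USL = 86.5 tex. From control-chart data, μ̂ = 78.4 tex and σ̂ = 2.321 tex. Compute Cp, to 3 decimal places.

1.106

Cp = (USL − LSL) / (6σ̂) = (86.5 − 71.1) / (6 × 2.321) = 15.4000 / 13.9260 = 1.1058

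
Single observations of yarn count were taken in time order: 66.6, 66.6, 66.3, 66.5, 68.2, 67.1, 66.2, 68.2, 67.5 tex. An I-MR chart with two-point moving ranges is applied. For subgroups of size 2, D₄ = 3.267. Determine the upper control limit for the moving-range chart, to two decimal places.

2.82

Moving ranges: 0.0, 0.3, 0.2, 1.7, 1.1, 0.9, 2.0, 0.7; M̄R̄ = 6.9000 / 8 = 0.8625
UCL_MR = D₄·M̄R̄ = 3.267 × 0.8625 = 2.8178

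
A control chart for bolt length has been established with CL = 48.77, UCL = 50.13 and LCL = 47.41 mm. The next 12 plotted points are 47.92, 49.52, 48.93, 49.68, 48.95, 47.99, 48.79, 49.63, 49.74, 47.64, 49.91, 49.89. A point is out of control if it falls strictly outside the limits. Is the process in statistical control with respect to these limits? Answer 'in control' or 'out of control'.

All 12 points lie within [47.41, 50.13].

in control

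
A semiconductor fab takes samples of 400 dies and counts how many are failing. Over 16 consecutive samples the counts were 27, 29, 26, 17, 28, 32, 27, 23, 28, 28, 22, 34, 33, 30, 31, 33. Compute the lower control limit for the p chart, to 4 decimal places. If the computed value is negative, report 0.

0.0317

p̄ = Σdᵢ / (k·n) = 448 / (16 × 400) = 0.07000
LCL = p̄ − 3·√(p̄(1−p̄)/n) = 0.07000 − 3 × 0.01276 = 0.03173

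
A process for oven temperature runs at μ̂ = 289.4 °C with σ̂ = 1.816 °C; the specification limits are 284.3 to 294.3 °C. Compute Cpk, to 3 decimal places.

Cpu = (USL − μ̂) / (3σ̂) = (294.3 − 289.4) / (3 × 1.816) = 0.8994; Cpl = (μ̂ − LSL) / (3σ̂) = (289.4 − 284.3) / (3 × 1.816) = 0.9361; Cpk = min(Cpu, Cpl) = 0.8994

0.899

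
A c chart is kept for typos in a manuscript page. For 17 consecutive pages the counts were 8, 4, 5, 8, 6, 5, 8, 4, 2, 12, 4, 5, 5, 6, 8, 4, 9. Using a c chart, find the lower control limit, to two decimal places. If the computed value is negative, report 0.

c̄ = (8 + 4 + 5 + 8 + 6 + 5 + 8 + 4 + 2 + 12 + 4 + 5 + 5 + 6 + 8 + 4 + 9) / 17 = 103 / 17 = 6.0588
LCL = c̄ − 3√c̄ = 6.0588 − 3 × 2.4615 = -1.3256 → 0 (cannot be negative)

0.00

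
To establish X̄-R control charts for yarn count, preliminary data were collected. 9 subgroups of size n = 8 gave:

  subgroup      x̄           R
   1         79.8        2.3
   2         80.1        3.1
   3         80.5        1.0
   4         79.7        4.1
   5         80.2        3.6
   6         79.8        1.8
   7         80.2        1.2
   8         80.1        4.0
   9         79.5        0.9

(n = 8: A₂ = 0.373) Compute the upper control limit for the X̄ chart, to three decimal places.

80.901

X̄̄ = (79.8 + 80.1 + 80.5 + 79.7 + 80.2 + 79.8 + 80.2 + 80.1 + 79.5) / 9 = 719.9000 / 9 = 79.9889
R̄ = (2.3 + 3.1 + 1.0 + 4.1 + 3.6 + 1.8 + 1.2 + 4.0 + 0.9) / 9 = 22.0000 / 9 = 2.4444
UCL = X̄̄ + A₂·R̄ = 79.9889 + 0.373 × 2.4444 = 80.9007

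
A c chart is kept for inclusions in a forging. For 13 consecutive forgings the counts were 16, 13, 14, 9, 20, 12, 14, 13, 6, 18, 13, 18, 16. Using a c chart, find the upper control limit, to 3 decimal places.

25.225

c̄ = (16 + 13 + 14 + 9 + 20 + 12 + 14 + 13 + 6 + 18 + 13 + 18 + 16) / 13 = 182 / 13 = 14.0000
UCL = c̄ + 3√c̄ = 14.0000 + 3 × √14.0000 = 14.0000 + 3 × 3.7417 = 25.2250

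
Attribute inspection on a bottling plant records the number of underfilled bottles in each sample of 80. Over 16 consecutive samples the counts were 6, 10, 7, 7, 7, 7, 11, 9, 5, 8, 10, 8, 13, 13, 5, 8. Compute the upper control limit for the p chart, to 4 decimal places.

p̄ = Σdᵢ / (k·n) = 134 / (16 × 80) = 0.10469
UCL = p̄ + 3·√(p̄(1−p̄)/n) = 0.10469 + 3 × √(0.10469×0.89531/80) = 0.10469 + 3 × 0.03423 = 0.20737

0.2074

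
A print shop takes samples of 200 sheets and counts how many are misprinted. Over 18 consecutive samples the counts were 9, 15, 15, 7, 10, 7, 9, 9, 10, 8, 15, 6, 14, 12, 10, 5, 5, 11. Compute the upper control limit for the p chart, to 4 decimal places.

p̄ = Σdᵢ / (k·n) = 177 / (18 × 200) = 0.04917
UCL = p̄ + 3·√(p̄(1−p̄)/n) = 0.04917 + 3 × √(0.04917×0.95083/200) = 0.04917 + 3 × 0.01529 = 0.09503

0.0950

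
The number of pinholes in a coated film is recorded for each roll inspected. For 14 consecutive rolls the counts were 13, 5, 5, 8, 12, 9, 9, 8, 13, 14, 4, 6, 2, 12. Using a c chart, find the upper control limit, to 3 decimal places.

c̄ = (13 + 5 + 5 + 8 + 12 + 9 + 9 + 8 + 13 + 14 + 4 + 6 + 2 + 12) / 14 = 120 / 14 = 8.5714
UCL = c̄ + 3√c̄ = 8.5714 + 3 × √8.5714 = 8.5714 + 3 × 2.9277 = 17.3545

17.355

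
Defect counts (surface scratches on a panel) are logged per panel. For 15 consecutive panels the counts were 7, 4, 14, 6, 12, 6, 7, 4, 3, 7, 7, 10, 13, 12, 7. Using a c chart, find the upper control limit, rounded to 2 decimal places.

c̄ = (7 + 4 + 14 + 6 + 12 + 6 + 7 + 4 + 3 + 7 + 7 + 10 + 13 + 12 + 7) / 15 = 119 / 15 = 7.9333
UCL = c̄ + 3√c̄ = 7.9333 + 3 × √7.9333 = 7.9333 + 3 × 2.8166 = 16.3832

16.38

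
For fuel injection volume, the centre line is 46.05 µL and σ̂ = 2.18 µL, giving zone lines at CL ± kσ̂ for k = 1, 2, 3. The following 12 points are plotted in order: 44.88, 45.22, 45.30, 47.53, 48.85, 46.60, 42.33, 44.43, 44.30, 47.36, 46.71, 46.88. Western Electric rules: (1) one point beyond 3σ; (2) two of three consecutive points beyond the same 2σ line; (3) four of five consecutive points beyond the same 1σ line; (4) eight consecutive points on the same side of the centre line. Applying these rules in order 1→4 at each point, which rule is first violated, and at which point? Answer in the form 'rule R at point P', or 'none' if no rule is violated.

none

Zone of each point (C = within 1σ̂, B = 1σ̂–2σ̂, A = 2σ̂–3σ̂, * = beyond 3σ̂; sign = side of CL): 1:-C, 2:-C, 3:-C, 4:+C, 5:+B, 6:+C, 7:-B, 8:-C, 9:-C, 10:+C, 11:+C, 12:+C
No rule fires across all 12 points.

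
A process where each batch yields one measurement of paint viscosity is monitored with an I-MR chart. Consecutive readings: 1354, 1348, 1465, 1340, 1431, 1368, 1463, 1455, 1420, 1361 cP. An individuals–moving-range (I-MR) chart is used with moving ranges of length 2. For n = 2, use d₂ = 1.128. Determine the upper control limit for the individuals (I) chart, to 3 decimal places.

X̄ = (1354 + 1348 + 1465 + 1340 + 1431 + 1368 + 1463 + 1455 + 1420 + 1361) / 10 = 1400.5000
Moving ranges: 6, 117, 125, 91, 63, 95, 8, 35, 59; M̄R̄ = 599.0000 / 9 = 66.5556
UCL = X̄ + 3·M̄R̄/d₂ = 1400.5000 + 3 × 66.5556 / 1.128 = 1577.5095

1577.509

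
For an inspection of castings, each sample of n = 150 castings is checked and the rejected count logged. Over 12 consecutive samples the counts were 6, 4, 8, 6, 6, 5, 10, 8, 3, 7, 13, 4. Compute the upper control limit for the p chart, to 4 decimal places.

0.0949

p̄ = Σdᵢ / (k·n) = 80 / (12 × 150) = 0.04444
UCL = p̄ + 3·√(p̄(1−p̄)/n) = 0.04444 + 3 × √(0.04444×0.95556/150) = 0.04444 + 3 × 0.01683 = 0.09492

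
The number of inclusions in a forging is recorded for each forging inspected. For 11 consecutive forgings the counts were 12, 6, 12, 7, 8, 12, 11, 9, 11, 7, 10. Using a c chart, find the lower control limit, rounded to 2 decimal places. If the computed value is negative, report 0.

0.28

c̄ = (12 + 6 + 12 + 7 + 8 + 12 + 11 + 9 + 11 + 7 + 10) / 11 = 105 / 11 = 9.5455
LCL = c̄ − 3√c̄ = 9.5455 − 3 × 3.0896 = 0.2767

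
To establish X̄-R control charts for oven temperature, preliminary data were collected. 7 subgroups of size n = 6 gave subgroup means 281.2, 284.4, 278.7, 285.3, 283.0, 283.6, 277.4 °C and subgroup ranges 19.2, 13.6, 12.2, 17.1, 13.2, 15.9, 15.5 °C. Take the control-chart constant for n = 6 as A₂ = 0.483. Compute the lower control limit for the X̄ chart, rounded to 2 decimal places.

274.58

X̄̄ = (281.2 + 284.4 + 278.7 + 285.3 + 283.0 + 283.6 + 277.4) / 7 = 1973.6000 / 7 = 281.9429
R̄ = (19.2 + 13.6 + 12.2 + 17.1 + 13.2 + 15.9 + 15.5) / 7 = 106.7000 / 7 = 15.2429
LCL = X̄̄ − A₂·R̄ = 281.9429 − 0.483 × 15.2429 = 274.5806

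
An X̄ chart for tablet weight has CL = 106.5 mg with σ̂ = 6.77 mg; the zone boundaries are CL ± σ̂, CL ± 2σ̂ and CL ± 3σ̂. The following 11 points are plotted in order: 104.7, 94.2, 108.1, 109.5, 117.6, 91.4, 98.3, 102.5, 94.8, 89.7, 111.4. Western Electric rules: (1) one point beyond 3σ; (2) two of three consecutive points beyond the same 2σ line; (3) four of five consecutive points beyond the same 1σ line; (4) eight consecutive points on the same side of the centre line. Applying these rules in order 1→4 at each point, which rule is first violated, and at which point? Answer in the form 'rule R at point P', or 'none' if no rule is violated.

Zone of each point (C = within 1σ̂, B = 1σ̂–2σ̂, A = 2σ̂–3σ̂, * = beyond 3σ̂; sign = side of CL): 1:-C, 2:-B, 3:+C, 4:+C, 5:+B, 6:-A, 7:-B, 8:-C, 9:-B, 10:-A, 11:+C
Rule 3 (four of five consecutive points beyond the same 1σ limit) is satisfied at point 10.

rule 3 at point 10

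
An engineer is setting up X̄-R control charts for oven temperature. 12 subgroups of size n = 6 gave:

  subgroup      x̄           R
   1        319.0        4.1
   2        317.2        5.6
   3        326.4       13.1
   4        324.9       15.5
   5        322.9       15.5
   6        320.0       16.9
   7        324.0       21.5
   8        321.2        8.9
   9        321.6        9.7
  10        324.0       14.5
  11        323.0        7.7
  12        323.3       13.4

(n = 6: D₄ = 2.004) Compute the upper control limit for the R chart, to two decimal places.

24.45

R̄ = (4.1 + 5.6 + 13.1 + 15.5 + 15.5 + 16.9 + 21.5 + 8.9 + 9.7 + 14.5 + 7.7 + 13.4) / 12 = 146.4000 / 12 = 12.2000
UCL_R = D₄·R̄ = 2.004 × 12.2000 = 24.4488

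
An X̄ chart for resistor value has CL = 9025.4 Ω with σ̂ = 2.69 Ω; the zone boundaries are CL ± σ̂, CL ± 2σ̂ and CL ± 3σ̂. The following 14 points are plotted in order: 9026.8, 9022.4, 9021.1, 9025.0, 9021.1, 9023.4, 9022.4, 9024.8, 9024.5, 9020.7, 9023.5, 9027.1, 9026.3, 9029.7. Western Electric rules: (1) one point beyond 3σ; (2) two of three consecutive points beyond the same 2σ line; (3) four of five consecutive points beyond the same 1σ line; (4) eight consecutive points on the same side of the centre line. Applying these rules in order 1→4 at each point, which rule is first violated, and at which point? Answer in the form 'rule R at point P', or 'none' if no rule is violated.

Zone of each point (C = within 1σ̂, B = 1σ̂–2σ̂, A = 2σ̂–3σ̂, * = beyond 3σ̂; sign = side of CL): 1:+C, 2:-B, 3:-B, 4:-C, 5:-B, 6:-C, 7:-B, 8:-C, 9:-C, 10:-B, 11:-C, 12:+C, 13:+C, 14:+B
Rule 4 (eight consecutive points on the same side of the centre line) is satisfied at point 9.

rule 4 at point 9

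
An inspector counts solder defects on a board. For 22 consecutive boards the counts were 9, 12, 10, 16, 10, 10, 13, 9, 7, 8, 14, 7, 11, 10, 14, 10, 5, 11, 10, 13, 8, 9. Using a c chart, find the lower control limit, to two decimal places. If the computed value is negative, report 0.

0.66

c̄ = (9 + 12 + 10 + 16 + 10 + 10 + 13 + 9 + 7 + 8 + 14 + 7 + 11 + 10 + 14 + 10 + 5 + 11 + 10 + 13 + 8 + 9) / 22 = 226 / 22 = 10.2727
LCL = c̄ − 3√c̄ = 10.2727 − 3 × 3.2051 = 0.6574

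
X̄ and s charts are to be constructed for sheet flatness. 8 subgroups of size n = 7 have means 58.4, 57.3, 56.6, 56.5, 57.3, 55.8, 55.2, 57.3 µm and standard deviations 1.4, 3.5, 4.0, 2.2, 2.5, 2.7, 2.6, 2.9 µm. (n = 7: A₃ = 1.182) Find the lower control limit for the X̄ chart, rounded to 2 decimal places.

53.58

X̄̄ = (58.4 + 57.3 + 56.6 + 56.5 + 57.3 + 55.8 + 55.2 + 57.3) / 8 = 56.8000
s̄ = (1.4 + 3.5 + 4.0 + 2.2 + 2.5 + 2.7 + 2.6 + 2.9) / 8 = 2.7250
LCL = X̄̄ − A₃·s̄ = 56.8000 − 1.182 × 2.7250 = 53.5790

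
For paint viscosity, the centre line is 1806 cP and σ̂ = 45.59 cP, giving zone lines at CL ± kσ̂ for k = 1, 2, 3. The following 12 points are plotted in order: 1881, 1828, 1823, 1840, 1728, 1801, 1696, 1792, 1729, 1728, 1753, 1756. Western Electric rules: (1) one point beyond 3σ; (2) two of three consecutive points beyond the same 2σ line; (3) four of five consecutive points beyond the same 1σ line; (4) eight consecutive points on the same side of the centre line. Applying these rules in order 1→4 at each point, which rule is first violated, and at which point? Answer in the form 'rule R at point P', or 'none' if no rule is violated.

Zone of each point (C = within 1σ̂, B = 1σ̂–2σ̂, A = 2σ̂–3σ̂, * = beyond 3σ̂; sign = side of CL): 1:+B, 2:+C, 3:+C, 4:+C, 5:-B, 6:-C, 7:-A, 8:-C, 9:-B, 10:-B, 11:-B, 12:-B
Rule 3 (four of five consecutive points beyond the same 1σ limit) is satisfied at point 11.

rule 3 at point 11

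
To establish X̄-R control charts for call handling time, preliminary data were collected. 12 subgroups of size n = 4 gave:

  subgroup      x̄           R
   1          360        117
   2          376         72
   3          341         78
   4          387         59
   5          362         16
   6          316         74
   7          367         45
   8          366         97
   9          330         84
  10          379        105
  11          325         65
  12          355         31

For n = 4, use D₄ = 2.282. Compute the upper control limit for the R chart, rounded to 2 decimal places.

160.31

R̄ = (117 + 72 + 78 + 59 + 16 + 74 + 45 + 97 + 84 + 105 + 65 + 31) / 12 = 843.0000 / 12 = 70.2500
UCL_R = D₄·R̄ = 2.282 × 70.2500 = 160.3105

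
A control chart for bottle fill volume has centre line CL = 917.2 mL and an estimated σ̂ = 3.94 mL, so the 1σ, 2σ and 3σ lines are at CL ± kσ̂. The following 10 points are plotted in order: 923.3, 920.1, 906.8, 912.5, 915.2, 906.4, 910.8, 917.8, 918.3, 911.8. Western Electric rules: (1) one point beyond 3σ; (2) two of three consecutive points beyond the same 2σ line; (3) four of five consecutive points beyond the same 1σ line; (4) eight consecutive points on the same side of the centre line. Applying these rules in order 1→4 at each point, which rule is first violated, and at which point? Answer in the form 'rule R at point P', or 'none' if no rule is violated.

rule 3 at point 7

Zone of each point (C = within 1σ̂, B = 1σ̂–2σ̂, A = 2σ̂–3σ̂, * = beyond 3σ̂; sign = side of CL): 1:+B, 2:+C, 3:-A, 4:-B, 5:-C, 6:-A, 7:-B, 8:+C, 9:+C, 10:-B
Rule 3 (four of five consecutive points beyond the same 1σ limit) is satisfied at point 7.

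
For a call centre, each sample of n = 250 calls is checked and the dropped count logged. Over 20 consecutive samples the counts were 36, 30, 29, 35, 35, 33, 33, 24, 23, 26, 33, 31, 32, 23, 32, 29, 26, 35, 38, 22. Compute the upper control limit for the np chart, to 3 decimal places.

p̄ = Σdᵢ / (k·n) = 605 / (20 × 250) = 0.12100
UCL = np̄ + 3·√(np̄(1−p̄)) = 30.2500 + 3 × √(30.2500×0.87900) = 30.2500 + 3 × 5.1565 = 45.7196

45.720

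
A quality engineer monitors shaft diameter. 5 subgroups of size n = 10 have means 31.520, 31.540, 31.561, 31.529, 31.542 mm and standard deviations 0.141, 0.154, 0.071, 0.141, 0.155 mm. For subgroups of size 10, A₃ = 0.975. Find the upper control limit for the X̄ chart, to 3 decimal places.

31.667

X̄̄ = (31.520 + 31.540 + 31.561 + 31.529 + 31.542) / 5 = 31.5384
s̄ = (0.141 + 0.154 + 0.071 + 0.141 + 0.155) / 5 = 0.1324
UCL = X̄̄ + A₃·s̄ = 31.5384 + 0.975 × 0.1324 = 31.6675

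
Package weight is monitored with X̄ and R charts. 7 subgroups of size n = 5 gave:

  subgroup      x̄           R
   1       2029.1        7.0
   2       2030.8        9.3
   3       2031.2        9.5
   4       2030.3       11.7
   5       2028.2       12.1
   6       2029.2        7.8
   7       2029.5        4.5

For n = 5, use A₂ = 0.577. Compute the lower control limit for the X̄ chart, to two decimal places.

X̄̄ = (2029.1 + 2030.8 + 2031.2 + 2030.3 + 2028.2 + 2029.2 + 2029.5) / 7 = 14208.3000 / 7 = 2029.7571
R̄ = (7.0 + 9.3 + 9.5 + 11.7 + 12.1 + 7.8 + 4.5) / 7 = 61.9000 / 7 = 8.8429
LCL = X̄̄ − A₂·R̄ = 2029.7571 − 0.577 × 8.8429 = 2024.6548

2024.65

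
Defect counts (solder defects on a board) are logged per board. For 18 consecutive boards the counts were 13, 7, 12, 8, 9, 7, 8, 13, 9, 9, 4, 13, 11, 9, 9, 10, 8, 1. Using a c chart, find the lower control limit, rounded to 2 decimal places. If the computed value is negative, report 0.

0.00

c̄ = (13 + 7 + 12 + 8 + 9 + 7 + 8 + 13 + 9 + 9 + 4 + 13 + 11 + 9 + 9 + 10 + 8 + 1) / 18 = 160 / 18 = 8.8889
LCL = c̄ − 3√c̄ = 8.8889 − 3 × 2.9814 = -0.0554 → 0 (cannot be negative)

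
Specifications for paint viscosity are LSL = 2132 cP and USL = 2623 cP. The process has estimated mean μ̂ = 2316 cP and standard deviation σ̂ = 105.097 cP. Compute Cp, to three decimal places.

0.779

Cp = (USL − LSL) / (6σ̂) = (2623 − 2132) / (6 × 105.097) = 491.0000 / 630.5820 = 0.7786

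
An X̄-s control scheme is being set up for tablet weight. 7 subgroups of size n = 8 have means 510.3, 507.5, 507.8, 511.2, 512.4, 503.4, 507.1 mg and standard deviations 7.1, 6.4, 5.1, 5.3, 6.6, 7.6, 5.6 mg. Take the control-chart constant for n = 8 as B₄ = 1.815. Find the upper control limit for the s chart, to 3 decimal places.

s̄ = (7.1 + 6.4 + 5.1 + 5.3 + 6.6 + 7.6 + 5.6) / 7 = 6.2429
UCL_s = B₄·s̄ = 1.815 × 6.2429 = 11.3308

11.331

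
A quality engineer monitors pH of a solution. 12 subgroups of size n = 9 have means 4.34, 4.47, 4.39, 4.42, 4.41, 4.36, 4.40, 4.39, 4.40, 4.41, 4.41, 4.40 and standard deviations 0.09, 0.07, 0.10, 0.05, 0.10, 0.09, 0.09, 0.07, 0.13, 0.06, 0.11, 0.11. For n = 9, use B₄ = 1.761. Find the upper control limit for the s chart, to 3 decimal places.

0.157

s̄ = (0.09 + 0.07 + 0.10 + 0.05 + 0.10 + 0.09 + 0.09 + 0.07 + 0.13 + 0.06 + 0.11 + 0.11) / 12 = 0.0892
UCL_s = B₄·s̄ = 1.761 × 0.0892 = 0.1570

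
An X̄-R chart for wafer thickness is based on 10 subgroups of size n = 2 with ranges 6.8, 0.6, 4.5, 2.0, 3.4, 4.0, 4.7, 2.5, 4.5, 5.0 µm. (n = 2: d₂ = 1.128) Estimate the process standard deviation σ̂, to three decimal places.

R̄ = (6.8 + 0.6 + 4.5 + 2.0 + 3.4 + 4.0 + 4.7 + 2.5 + 4.5 + 5.0) / 10 = 3.8000
σ̂ = R̄ / d₂ = 3.8000 / 1.128 = 3.3688

3.369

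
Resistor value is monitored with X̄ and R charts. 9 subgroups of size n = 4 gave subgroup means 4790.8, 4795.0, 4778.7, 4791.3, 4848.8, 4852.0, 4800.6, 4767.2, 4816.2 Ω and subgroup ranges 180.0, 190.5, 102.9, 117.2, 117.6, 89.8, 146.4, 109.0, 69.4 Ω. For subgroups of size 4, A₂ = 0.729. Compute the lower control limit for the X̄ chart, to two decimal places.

4713.56

X̄̄ = (4790.8 + 4795.0 + 4778.7 + 4791.3 + 4848.8 + 4852.0 + 4800.6 + 4767.2 + 4816.2) / 9 = 43240.6000 / 9 = 4804.5111
R̄ = (180.0 + 190.5 + 102.9 + 117.2 + 117.6 + 89.8 + 146.4 + 109.0 + 69.4) / 9 = 1122.8000 / 9 = 124.7556
LCL = X̄̄ − A₂·R̄ = 4804.5111 − 0.729 × 124.7556 = 4713.5643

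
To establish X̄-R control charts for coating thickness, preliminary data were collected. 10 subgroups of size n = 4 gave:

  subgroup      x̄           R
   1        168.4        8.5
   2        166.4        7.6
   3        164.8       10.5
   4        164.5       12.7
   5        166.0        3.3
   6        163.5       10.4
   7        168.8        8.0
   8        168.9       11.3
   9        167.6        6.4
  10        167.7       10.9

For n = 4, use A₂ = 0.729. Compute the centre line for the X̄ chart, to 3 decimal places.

166.660

X̄̄ = (168.4 + 166.4 + 164.8 + 164.5 + 166.0 + 163.5 + 168.8 + 168.9 + 167.6 + 167.7) / 10 = 1666.6000 / 10 = 166.6600
CL = X̄̄ = 166.6600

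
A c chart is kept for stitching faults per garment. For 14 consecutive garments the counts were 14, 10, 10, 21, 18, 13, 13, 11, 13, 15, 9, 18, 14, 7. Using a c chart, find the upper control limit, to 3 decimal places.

c̄ = (14 + 10 + 10 + 21 + 18 + 13 + 13 + 11 + 13 + 15 + 9 + 18 + 14 + 7) / 14 = 186 / 14 = 13.2857
UCL = c̄ + 3√c̄ = 13.2857 + 3 × √13.2857 = 13.2857 + 3 × 3.6450 = 24.2206

24.221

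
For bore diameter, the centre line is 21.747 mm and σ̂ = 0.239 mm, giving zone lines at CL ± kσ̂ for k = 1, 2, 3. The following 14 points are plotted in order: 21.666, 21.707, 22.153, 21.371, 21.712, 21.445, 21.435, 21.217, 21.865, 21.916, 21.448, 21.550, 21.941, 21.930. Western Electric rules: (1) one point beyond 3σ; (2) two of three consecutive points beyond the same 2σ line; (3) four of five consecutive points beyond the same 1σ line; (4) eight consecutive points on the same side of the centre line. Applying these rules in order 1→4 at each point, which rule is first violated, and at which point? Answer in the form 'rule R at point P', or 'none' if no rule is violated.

Zone of each point (C = within 1σ̂, B = 1σ̂–2σ̂, A = 2σ̂–3σ̂, * = beyond 3σ̂; sign = side of CL): 1:-C, 2:-C, 3:+B, 4:-B, 5:-C, 6:-B, 7:-B, 8:-A, 9:+C, 10:+C, 11:-B, 12:-C, 13:+C, 14:+C
Rule 3 (four of five consecutive points beyond the same 1σ limit) is satisfied at point 8.

rule 3 at point 8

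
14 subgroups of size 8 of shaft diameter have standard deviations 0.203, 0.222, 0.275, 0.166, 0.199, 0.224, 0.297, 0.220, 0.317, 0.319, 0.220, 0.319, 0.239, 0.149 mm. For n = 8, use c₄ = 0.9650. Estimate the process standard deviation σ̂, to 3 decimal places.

s̄ = (0.203 + 0.222 + 0.275 + 0.166 + 0.199 + 0.224 + 0.297 + 0.220 + 0.317 + 0.319 + 0.220 + 0.319 + 0.239 + 0.149) / 14 = 0.2406
σ̂ = s̄ / c₄ = 0.2406 / 0.9650 = 0.2494

0.249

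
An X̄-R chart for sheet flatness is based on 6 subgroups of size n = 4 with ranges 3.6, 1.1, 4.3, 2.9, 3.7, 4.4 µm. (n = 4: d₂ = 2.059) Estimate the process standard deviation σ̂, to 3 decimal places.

R̄ = (3.6 + 1.1 + 4.3 + 2.9 + 3.7 + 4.4) / 6 = 3.3333
σ̂ = R̄ / d₂ = 3.3333 / 2.059 = 1.6189

1.619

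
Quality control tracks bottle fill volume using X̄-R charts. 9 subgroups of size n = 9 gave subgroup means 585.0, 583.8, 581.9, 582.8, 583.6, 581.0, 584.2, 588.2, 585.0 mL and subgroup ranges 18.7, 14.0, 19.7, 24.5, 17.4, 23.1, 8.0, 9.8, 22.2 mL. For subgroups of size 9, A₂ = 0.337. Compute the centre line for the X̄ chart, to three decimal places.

583.944

X̄̄ = (585.0 + 583.8 + 581.9 + 582.8 + 583.6 + 581.0 + 584.2 + 588.2 + 585.0) / 9 = 5255.5000 / 9 = 583.9444
CL = X̄̄ = 583.9444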